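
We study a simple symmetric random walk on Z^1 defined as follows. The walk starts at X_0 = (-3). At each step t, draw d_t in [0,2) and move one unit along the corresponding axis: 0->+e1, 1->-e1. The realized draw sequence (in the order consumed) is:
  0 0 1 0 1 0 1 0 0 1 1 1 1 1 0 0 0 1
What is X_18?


t=0: X=(-3), d=0 → +e1, X_1=(-2)
t=1: X=(-2), d=0 → +e1, X_2=(-1)
t=2: X=(-1), d=1 → -e1, X_3=(-2)
t=3: X=(-2), d=0 → +e1, X_4=(-1)
t=4: X=(-1), d=1 → -e1, X_5=(-2)
t=5: X=(-2), d=0 → +e1, X_6=(-1)
t=6: X=(-1), d=1 → -e1, X_7=(-2)
t=7: X=(-2), d=0 → +e1, X_8=(-1)
t=8: X=(-1), d=0 → +e1, X_9=(0)
t=9: X=(0), d=1 → -e1, X_10=(-1)
t=10: X=(-1), d=1 → -e1, X_11=(-2)
t=11: X=(-2), d=1 → -e1, X_12=(-3)
t=12: X=(-3), d=1 → -e1, X_13=(-4)
t=13: X=(-4), d=1 → -e1, X_14=(-5)
t=14: X=(-5), d=0 → +e1, X_15=(-4)
t=15: X=(-4), d=0 → +e1, X_16=(-3)
t=16: X=(-3), d=0 → +e1, X_17=(-2)
t=17: X=(-2), d=1 → -e1, X_18=(-3)

(-3)


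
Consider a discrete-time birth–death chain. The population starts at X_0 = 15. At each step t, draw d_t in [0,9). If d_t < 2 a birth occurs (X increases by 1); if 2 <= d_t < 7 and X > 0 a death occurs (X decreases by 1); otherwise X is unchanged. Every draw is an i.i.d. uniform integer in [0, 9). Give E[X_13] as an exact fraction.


32/3

X can drop by at most 1 per step and X_0 = 15 > T = 13, so X_t >= 15 − t >= 2 > 0 for every t <= 13: the floor at 0 (the 'and X > 0' condition) never binds. Hence X_13 = X_0 + Σ_{t<13} Y_t with i.i.d. increments Y_t = y(d_t) ∈ {+1, −1, 0}.
Outcome values over d=0..8: [1, 1, -1, -1, -1, -1, -1, 0, 0]
Σy = -3, Σy² = 7, M = 9
μ = -3/9 = -1/3,  σ² = 7/9 − (-1/3)² = 2/3
E[X_13] = 15 + 13·(-1/3) = 32/3


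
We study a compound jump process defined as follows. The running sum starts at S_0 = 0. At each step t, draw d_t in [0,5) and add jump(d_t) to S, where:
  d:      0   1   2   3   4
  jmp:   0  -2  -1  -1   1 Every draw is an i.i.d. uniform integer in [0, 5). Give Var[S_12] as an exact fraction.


312/25

Outcome values over d=0..4: [0, -2, -1, -1, 1]
Σy = -3, Σy² = 7, M = 5
μ = -3/5 = -3/5,  σ² = 7/5 − (-3/5)² = 26/25
Independent increments: Var[S_12] = 12·σ² = 12·(26/25) = 312/25


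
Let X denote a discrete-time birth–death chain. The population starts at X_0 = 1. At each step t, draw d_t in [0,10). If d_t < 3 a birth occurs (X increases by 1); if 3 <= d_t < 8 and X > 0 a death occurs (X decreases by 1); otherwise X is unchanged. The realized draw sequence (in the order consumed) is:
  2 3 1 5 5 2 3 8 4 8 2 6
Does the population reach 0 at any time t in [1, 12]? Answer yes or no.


yes

t=0: X=1, d=2 → birth, X_1=2
t=1: X=2, d=3 → death, X_2=1
t=2: X=1, d=1 → birth, X_3=2
t=3: X=2, d=5 → death, X_4=1
t=4: X=1, d=5 → death, X_5=0
t=5: X=0, d=2 → birth, X_6=1
t=6: X=1, d=3 → death, X_7=0
t=7: X=0, d=8 → hold, X_8=0
t=8: X=0, d=4 → hold, X_9=0
t=9: X=0, d=8 → hold, X_10=0
t=10: X=0, d=2 → birth, X_11=1
t=11: X=1, d=6 → death, X_12=0


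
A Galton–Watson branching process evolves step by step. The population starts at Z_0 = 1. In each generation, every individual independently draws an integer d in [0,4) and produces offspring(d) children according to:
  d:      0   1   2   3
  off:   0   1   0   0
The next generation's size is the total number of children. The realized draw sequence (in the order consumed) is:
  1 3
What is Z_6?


0

gen 0: Z_0=1, draws=[1], offspring=[1], Z_1=1
gen 1: Z_1=1, draws=[3], offspring=[0], Z_2=0
gen 2: Z_2=0, draws=[], offspring=[], Z_3=0
gen 3: Z_3=0, draws=[], offspring=[], Z_4=0
gen 4: Z_4=0, draws=[], offspring=[], Z_5=0
gen 5: Z_5=0, draws=[], offspring=[], Z_6=0


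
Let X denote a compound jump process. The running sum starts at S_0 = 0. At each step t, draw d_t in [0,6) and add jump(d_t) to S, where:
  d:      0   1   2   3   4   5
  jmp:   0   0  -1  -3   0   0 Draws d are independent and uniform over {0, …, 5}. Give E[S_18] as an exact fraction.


-12

Outcome values over d=0..5: [0, 0, -1, -3, 0, 0]
Σy = -4, Σy² = 10, M = 6
μ = -4/6 = -2/3,  σ² = 10/6 − (-2/3)² = 11/9
E[S_18] = 0 + 18·(-2/3) = -12


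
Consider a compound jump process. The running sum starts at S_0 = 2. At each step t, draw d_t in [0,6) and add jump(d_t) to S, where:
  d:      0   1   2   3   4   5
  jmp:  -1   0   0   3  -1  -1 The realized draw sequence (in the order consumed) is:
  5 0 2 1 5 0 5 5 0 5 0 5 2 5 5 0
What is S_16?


t=0: S=2, d=5, jump=-1, S_1=1
t=1: S=1, d=0, jump=-1, S_2=0
t=2: S=0, d=2, jump=0, S_3=0
t=3: S=0, d=1, jump=0, S_4=0
t=4: S=0, d=5, jump=-1, S_5=-1
t=5: S=-1, d=0, jump=-1, S_6=-2
t=6: S=-2, d=5, jump=-1, S_7=-3
t=7: S=-3, d=5, jump=-1, S_8=-4
t=8: S=-4, d=0, jump=-1, S_9=-5
t=9: S=-5, d=5, jump=-1, S_10=-6
t=10: S=-6, d=0, jump=-1, S_11=-7
t=11: S=-7, d=5, jump=-1, S_12=-8
t=12: S=-8, d=2, jump=0, S_13=-8
t=13: S=-8, d=5, jump=-1, S_14=-9
t=14: S=-9, d=5, jump=-1, S_15=-10
t=15: S=-10, d=0, jump=-1, S_16=-11

-11


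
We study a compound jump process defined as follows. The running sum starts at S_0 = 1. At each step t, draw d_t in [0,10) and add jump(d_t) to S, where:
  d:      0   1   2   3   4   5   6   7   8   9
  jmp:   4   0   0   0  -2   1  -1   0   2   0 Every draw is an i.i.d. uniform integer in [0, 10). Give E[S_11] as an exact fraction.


27/5

Outcome values over d=0..9: [4, 0, 0, 0, -2, 1, -1, 0, 2, 0]
Σy = 4, Σy² = 26, M = 10
μ = 4/10 = 2/5,  σ² = 26/10 − (2/5)² = 61/25
E[S_11] = 1 + 11·(2/5) = 27/5


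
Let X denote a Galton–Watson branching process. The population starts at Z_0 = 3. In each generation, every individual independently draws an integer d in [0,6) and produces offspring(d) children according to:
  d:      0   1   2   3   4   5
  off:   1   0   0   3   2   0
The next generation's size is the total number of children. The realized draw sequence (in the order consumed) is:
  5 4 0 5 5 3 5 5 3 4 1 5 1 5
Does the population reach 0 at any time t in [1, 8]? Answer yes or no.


gen 0: Z_0=3, draws=[5, 4, 0], offspring=[0, 2, 1], Z_1=3
gen 1: Z_1=3, draws=[5, 5, 3], offspring=[0, 0, 3], Z_2=3
gen 2: Z_2=3, draws=[5, 5, 3], offspring=[0, 0, 3], Z_3=3
gen 3: Z_3=3, draws=[4, 1, 5], offspring=[2, 0, 0], Z_4=2
gen 4: Z_4=2, draws=[1, 5], offspring=[0, 0], Z_5=0
gen 5: Z_5=0, draws=[], offspring=[], Z_6=0
gen 6: Z_6=0, draws=[], offspring=[], Z_7=0
gen 7: Z_7=0, draws=[], offspring=[], Z_8=0

yes


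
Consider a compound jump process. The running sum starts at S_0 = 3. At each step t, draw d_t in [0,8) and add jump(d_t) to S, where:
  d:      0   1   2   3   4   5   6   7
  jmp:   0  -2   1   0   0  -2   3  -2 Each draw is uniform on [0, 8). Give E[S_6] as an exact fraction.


3/2

Outcome values over d=0..7: [0, -2, 1, 0, 0, -2, 3, -2]
Σy = -2, Σy² = 22, M = 8
μ = -2/8 = -1/4,  σ² = 22/8 − (-1/4)² = 43/16
E[S_6] = 3 + 6·(-1/4) = 3/2


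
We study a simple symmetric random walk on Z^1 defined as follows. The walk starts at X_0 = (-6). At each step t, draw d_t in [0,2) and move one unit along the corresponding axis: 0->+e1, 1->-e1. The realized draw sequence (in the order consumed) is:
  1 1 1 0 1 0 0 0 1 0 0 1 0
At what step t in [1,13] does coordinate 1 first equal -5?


11

t=0: X=(-6), d=1 → -e1, X_1=(-7)
t=1: X=(-7), d=1 → -e1, X_2=(-8)
t=2: X=(-8), d=1 → -e1, X_3=(-9)
t=3: X=(-9), d=0 → +e1, X_4=(-8)
t=4: X=(-8), d=1 → -e1, X_5=(-9)
t=5: X=(-9), d=0 → +e1, X_6=(-8)
t=6: X=(-8), d=0 → +e1, X_7=(-7)
t=7: X=(-7), d=0 → +e1, X_8=(-6)
t=8: X=(-6), d=1 → -e1, X_9=(-7)
t=9: X=(-7), d=0 → +e1, X_10=(-6)
t=10: X=(-6), d=0 → +e1, X_11=(-5)
t=11: X=(-5), d=1 → -e1, X_12=(-6)
t=12: X=(-6), d=0 → +e1, X_13=(-5)


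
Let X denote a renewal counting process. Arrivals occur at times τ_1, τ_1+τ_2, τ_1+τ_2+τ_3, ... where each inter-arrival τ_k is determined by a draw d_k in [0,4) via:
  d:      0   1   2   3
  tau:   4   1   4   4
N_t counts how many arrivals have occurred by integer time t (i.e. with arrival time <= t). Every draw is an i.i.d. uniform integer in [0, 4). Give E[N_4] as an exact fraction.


Inter-arrival values over d=0..3: [4, 1, 4, 4]
Each d has probability 1/4, so the pmf of τ is: f(1) = 1/4, f(4) = 3/4
Renewal equation for m(n) = E[N_n]: condition on τ_1 = k (if k <= n, one arrival plus a fresh copy on the remaining n−k steps): m(n) = F(n) + Σ_{k<=n} f(k)·m(n−k), where F(n) = P(τ <= n) and m(0) = 0
m(1) = F(1) = 1/4
m(2) = F(2) + f(1)·m(1) = 1/4 + 1/4·1/4 = 5/16
m(3) = F(3) + f(1)·m(2) = 1/4 + 1/4·5/16 = 21/64
m(4) = F(4) + f(1)·m(3) = 1 + 1/4·21/64 = 277/256
E[N_4] = m(4) = 277/256

277/256


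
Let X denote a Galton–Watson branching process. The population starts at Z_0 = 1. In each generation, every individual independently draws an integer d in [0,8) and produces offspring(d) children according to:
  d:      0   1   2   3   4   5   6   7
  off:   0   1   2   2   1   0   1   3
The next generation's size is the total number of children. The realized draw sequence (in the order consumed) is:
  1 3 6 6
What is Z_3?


2

gen 0: Z_0=1, draws=[1], offspring=[1], Z_1=1
gen 1: Z_1=1, draws=[3], offspring=[2], Z_2=2
gen 2: Z_2=2, draws=[6, 6], offspring=[1, 1], Z_3=2


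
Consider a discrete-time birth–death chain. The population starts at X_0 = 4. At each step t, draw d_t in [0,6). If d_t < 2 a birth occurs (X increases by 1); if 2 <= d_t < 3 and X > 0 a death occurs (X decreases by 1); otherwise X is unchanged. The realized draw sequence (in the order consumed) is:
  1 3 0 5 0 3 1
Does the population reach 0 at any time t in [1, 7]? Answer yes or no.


no

t=0: X=4, d=1 → birth, X_1=5
t=1: X=5, d=3 → hold, X_2=5
t=2: X=5, d=0 → birth, X_3=6
t=3: X=6, d=5 → hold, X_4=6
t=4: X=6, d=0 → birth, X_5=7
t=5: X=7, d=3 → hold, X_6=7
t=6: X=7, d=1 → birth, X_7=8


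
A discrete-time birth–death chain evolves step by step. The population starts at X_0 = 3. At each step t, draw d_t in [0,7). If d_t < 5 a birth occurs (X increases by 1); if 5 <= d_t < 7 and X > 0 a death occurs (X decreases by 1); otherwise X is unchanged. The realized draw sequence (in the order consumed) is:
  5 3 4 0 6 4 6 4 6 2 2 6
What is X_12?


5

t=0: X=3, d=5 → death, X_1=2
t=1: X=2, d=3 → birth, X_2=3
t=2: X=3, d=4 → birth, X_3=4
t=3: X=4, d=0 → birth, X_4=5
t=4: X=5, d=6 → death, X_5=4
t=5: X=4, d=4 → birth, X_6=5
t=6: X=5, d=6 → death, X_7=4
t=7: X=4, d=4 → birth, X_8=5
t=8: X=5, d=6 → death, X_9=4
t=9: X=4, d=2 → birth, X_10=5
t=10: X=5, d=2 → birth, X_11=6
t=11: X=6, d=6 → death, X_12=5


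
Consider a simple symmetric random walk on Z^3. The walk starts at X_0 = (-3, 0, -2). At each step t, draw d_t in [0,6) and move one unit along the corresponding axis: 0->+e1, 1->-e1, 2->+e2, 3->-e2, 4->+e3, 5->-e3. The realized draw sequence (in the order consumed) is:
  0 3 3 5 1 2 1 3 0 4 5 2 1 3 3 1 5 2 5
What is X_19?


(-5, -2, -5)

t=0: X=(-3, 0, -2), d=0 → +e1, X_1=(-2, 0, -2)
t=1: X=(-2, 0, -2), d=3 → -e2, X_2=(-2, -1, -2)
t=2: X=(-2, -1, -2), d=3 → -e2, X_3=(-2, -2, -2)
t=3: X=(-2, -2, -2), d=5 → -e3, X_4=(-2, -2, -3)
t=4: X=(-2, -2, -3), d=1 → -e1, X_5=(-3, -2, -3)
t=5: X=(-3, -2, -3), d=2 → +e2, X_6=(-3, -1, -3)
t=6: X=(-3, -1, -3), d=1 → -e1, X_7=(-4, -1, -3)
t=7: X=(-4, -1, -3), d=3 → -e2, X_8=(-4, -2, -3)
t=8: X=(-4, -2, -3), d=0 → +e1, X_9=(-3, -2, -3)
t=9: X=(-3, -2, -3), d=4 → +e3, X_10=(-3, -2, -2)
t=10: X=(-3, -2, -2), d=5 → -e3, X_11=(-3, -2, -3)
t=11: X=(-3, -2, -3), d=2 → +e2, X_12=(-3, -1, -3)
t=12: X=(-3, -1, -3), d=1 → -e1, X_13=(-4, -1, -3)
t=13: X=(-4, -1, -3), d=3 → -e2, X_14=(-4, -2, -3)
t=14: X=(-4, -2, -3), d=3 → -e2, X_15=(-4, -3, -3)
t=15: X=(-4, -3, -3), d=1 → -e1, X_16=(-5, -3, -3)
t=16: X=(-5, -3, -3), d=5 → -e3, X_17=(-5, -3, -4)
t=17: X=(-5, -3, -4), d=2 → +e2, X_18=(-5, -2, -4)
t=18: X=(-5, -2, -4), d=5 → -e3, X_19=(-5, -2, -5)


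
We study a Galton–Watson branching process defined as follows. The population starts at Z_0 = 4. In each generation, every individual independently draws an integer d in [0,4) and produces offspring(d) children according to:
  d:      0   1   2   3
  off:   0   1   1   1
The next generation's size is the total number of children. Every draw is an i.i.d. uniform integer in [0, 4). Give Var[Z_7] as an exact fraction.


31048839/67108864

Outcome values over d=0..3: [0, 1, 1, 1]
Σy = 3, Σy² = 3, M = 4
μ = 3/4 = 3/4,  σ² = 3/4 − (3/4)² = 3/16
V_0 = 0, E_0 = 4
V_1 = 3/16·E_0 + (3/4)²·V_0 = 3/4;  E_1 = 3
V_2 = 3/16·E_1 + (3/4)²·V_1 = 63/64;  E_2 = 9/4
V_3 = 3/16·E_2 + (3/4)²·V_2 = 999/1024;  E_3 = 27/16
V_4 = 3/16·E_3 + (3/4)²·V_3 = 14175/16384;  E_4 = 81/64
V_5 = 3/16·E_4 + (3/4)²·V_4 = 189783/262144;  E_5 = 243/256
V_6 = 3/16·E_5 + (3/4)²·V_5 = 2454543/4194304;  E_6 = 729/1024
V_7 = 3/16·E_6 + (3/4)²·V_6 = 31048839/67108864;  E_7 = 2187/4096


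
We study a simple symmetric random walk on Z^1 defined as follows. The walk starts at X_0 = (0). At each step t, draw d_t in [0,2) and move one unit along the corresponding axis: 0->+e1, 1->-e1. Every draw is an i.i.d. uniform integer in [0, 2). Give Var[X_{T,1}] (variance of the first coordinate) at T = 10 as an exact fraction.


Outcome values over d=0..1: [1, -1]
Σy = 0, Σy² = 2, M = 2
μ = 0/2 = 0,  σ² = 2/2 − (0)² = 1
Independent increments: Var[X_10] = 10·σ² = 10·(1) = 10

10


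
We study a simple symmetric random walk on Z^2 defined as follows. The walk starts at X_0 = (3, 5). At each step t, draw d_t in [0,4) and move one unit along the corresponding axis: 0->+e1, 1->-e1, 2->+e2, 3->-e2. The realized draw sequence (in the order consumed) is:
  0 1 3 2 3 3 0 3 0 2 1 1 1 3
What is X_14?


(2, 2)

t=0: X=(3, 5), d=0 → +e1, X_1=(4, 5)
t=1: X=(4, 5), d=1 → -e1, X_2=(3, 5)
t=2: X=(3, 5), d=3 → -e2, X_3=(3, 4)
t=3: X=(3, 4), d=2 → +e2, X_4=(3, 5)
t=4: X=(3, 5), d=3 → -e2, X_5=(3, 4)
t=5: X=(3, 4), d=3 → -e2, X_6=(3, 3)
t=6: X=(3, 3), d=0 → +e1, X_7=(4, 3)
t=7: X=(4, 3), d=3 → -e2, X_8=(4, 2)
t=8: X=(4, 2), d=0 → +e1, X_9=(5, 2)
t=9: X=(5, 2), d=2 → +e2, X_10=(5, 3)
t=10: X=(5, 3), d=1 → -e1, X_11=(4, 3)
t=11: X=(4, 3), d=1 → -e1, X_12=(3, 3)
t=12: X=(3, 3), d=1 → -e1, X_13=(2, 3)
t=13: X=(2, 3), d=3 → -e2, X_14=(2, 2)


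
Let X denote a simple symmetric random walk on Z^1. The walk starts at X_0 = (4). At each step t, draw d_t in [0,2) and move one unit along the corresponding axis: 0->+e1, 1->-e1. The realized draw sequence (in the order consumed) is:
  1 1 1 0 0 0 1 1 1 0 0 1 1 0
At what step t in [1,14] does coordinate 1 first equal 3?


t=0: X=(4), d=1 → -e1, X_1=(3)
t=1: X=(3), d=1 → -e1, X_2=(2)
t=2: X=(2), d=1 → -e1, X_3=(1)
t=3: X=(1), d=0 → +e1, X_4=(2)
t=4: X=(2), d=0 → +e1, X_5=(3)
t=5: X=(3), d=0 → +e1, X_6=(4)
t=6: X=(4), d=1 → -e1, X_7=(3)
t=7: X=(3), d=1 → -e1, X_8=(2)
t=8: X=(2), d=1 → -e1, X_9=(1)
t=9: X=(1), d=0 → +e1, X_10=(2)
t=10: X=(2), d=0 → +e1, X_11=(3)
t=11: X=(3), d=1 → -e1, X_12=(2)
t=12: X=(2), d=1 → -e1, X_13=(1)
t=13: X=(1), d=0 → +e1, X_14=(2)

1


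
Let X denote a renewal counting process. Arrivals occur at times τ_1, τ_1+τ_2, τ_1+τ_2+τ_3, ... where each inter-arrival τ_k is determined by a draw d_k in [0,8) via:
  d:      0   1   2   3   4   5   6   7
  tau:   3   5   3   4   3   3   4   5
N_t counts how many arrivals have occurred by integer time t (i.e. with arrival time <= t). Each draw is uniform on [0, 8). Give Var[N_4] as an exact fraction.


3/16

Inter-arrival values over d=0..7: [3, 5, 3, 4, 3, 3, 4, 5]
Each d has probability 1/8, so the pmf of τ is: f(3) = 1/2, f(4) = 1/4, f(5) = 1/4
Let p_n(j) = P(N_n = j), with p_0 = [1]. Condition on τ_1: p_n(0) = P(τ > n), and for j >= 1, p_n(j) = Σ_{k<=n} f(k)·p_{n−k}(j−1)
p_1 = [1]  (j = 0)
p_2 = [1]  (j = 0)
p_3 = [1/2, 1/2]  (j = 0..1)
p_4 = [1/4, 3/4]  (j = 0..1)
E[N_4] = Σ j·p_4(j) = 3/4;  E[N_4²] = Σ j²·p_4(j) = 3/4
Var[N_4] = 3/4 − (3/4)² = 3/16


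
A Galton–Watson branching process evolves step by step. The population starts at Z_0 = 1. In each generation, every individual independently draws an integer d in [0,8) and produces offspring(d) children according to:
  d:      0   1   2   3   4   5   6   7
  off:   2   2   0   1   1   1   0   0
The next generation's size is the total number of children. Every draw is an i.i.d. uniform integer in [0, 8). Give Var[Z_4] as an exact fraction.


22674015/16777216

Outcome values over d=0..7: [2, 2, 0, 1, 1, 1, 0, 0]
Σy = 7, Σy² = 11, M = 8
μ = 7/8 = 7/8,  σ² = 11/8 − (7/8)² = 39/64
V_0 = 0, E_0 = 1
V_1 = 39/64·E_0 + (7/8)²·V_0 = 39/64;  E_1 = 7/8
V_2 = 39/64·E_1 + (7/8)²·V_1 = 4095/4096;  E_2 = 49/64
V_3 = 39/64·E_2 + (7/8)²·V_2 = 322959/262144;  E_3 = 343/512
V_4 = 39/64·E_3 + (7/8)²·V_3 = 22674015/16777216;  E_4 = 2401/4096


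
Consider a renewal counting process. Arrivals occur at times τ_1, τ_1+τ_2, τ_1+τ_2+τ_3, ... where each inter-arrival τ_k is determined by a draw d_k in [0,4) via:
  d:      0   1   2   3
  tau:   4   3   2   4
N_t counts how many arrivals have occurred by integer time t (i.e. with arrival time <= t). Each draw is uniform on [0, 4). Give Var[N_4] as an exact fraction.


15/256

Inter-arrival values over d=0..3: [4, 3, 2, 4]
Each d has probability 1/4, so the pmf of τ is: f(2) = 1/4, f(3) = 1/4, f(4) = 1/2
Let p_n(j) = P(N_n = j), with p_0 = [1]. Condition on τ_1: p_n(0) = P(τ > n), and for j >= 1, p_n(j) = Σ_{k<=n} f(k)·p_{n−k}(j−1)
p_1 = [1]  (j = 0)
p_2 = [3/4, 1/4]  (j = 0..1)
p_3 = [1/2, 1/2]  (j = 0..1)
p_4 = [0, 15/16, 1/16]  (j = 0..2)
E[N_4] = Σ j·p_4(j) = 17/16;  E[N_4²] = Σ j²·p_4(j) = 19/16
Var[N_4] = 19/16 − (17/16)² = 15/256


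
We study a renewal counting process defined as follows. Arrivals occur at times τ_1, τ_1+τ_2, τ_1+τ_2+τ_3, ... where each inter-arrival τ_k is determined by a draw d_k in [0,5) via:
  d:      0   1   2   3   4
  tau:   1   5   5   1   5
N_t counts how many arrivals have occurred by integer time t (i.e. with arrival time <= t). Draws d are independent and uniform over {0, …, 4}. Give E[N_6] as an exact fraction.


Inter-arrival values over d=0..4: [1, 5, 5, 1, 5]
Each d has probability 1/5, so the pmf of τ is: f(1) = 2/5, f(5) = 3/5
Renewal equation for m(n) = E[N_n]: condition on τ_1 = k (if k <= n, one arrival plus a fresh copy on the remaining n−k steps): m(n) = F(n) + Σ_{k<=n} f(k)·m(n−k), where F(n) = P(τ <= n) and m(0) = 0
m(1) = F(1) = 2/5
m(2) = F(2) + f(1)·m(1) = 2/5 + 2/5·2/5 = 14/25
m(3) = F(3) + f(1)·m(2) = 2/5 + 2/5·14/25 = 78/125
m(4) = F(4) + f(1)·m(3) = 2/5 + 2/5·78/125 = 406/625
m(5) = F(5) + f(1)·m(4) = 1 + 2/5·406/625 = 3937/3125
m(6) = F(6) + f(1)·m(5) + f(5)·m(1) = 1 + 2/5·3937/3125 + 3/5·2/5 = 27249/15625
E[N_6] = m(6) = 27249/15625

27249/15625


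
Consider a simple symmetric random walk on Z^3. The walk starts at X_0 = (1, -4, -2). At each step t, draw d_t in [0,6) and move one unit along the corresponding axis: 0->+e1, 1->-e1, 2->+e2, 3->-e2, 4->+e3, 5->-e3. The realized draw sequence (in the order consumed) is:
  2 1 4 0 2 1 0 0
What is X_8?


t=0: X=(1, -4, -2), d=2 → +e2, X_1=(1, -3, -2)
t=1: X=(1, -3, -2), d=1 → -e1, X_2=(0, -3, -2)
t=2: X=(0, -3, -2), d=4 → +e3, X_3=(0, -3, -1)
t=3: X=(0, -3, -1), d=0 → +e1, X_4=(1, -3, -1)
t=4: X=(1, -3, -1), d=2 → +e2, X_5=(1, -2, -1)
t=5: X=(1, -2, -1), d=1 → -e1, X_6=(0, -2, -1)
t=6: X=(0, -2, -1), d=0 → +e1, X_7=(1, -2, -1)
t=7: X=(1, -2, -1), d=0 → +e1, X_8=(2, -2, -1)

(2, -2, -1)


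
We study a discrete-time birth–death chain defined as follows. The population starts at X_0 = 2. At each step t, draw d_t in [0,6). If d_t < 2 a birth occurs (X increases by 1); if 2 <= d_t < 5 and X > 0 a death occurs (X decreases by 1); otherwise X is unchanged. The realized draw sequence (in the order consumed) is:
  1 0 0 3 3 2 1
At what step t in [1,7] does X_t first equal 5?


3

t=0: X=2, d=1 → birth, X_1=3
t=1: X=3, d=0 → birth, X_2=4
t=2: X=4, d=0 → birth, X_3=5
t=3: X=5, d=3 → death, X_4=4
t=4: X=4, d=3 → death, X_5=3
t=5: X=3, d=2 → death, X_6=2
t=6: X=2, d=1 → birth, X_7=3


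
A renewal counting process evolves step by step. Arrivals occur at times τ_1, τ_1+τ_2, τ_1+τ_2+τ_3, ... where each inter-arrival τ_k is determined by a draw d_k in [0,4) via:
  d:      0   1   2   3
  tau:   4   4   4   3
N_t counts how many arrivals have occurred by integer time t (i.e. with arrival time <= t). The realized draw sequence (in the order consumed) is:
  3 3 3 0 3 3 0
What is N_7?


draw d_1=3: τ_1=3, arrival time A_1=3
draw d_2=3: τ_2=3, arrival time A_2=6
draw d_3=3: τ_3=3, arrival time A_3=9
draw d_4=0: τ_4=4, arrival time A_4=13
draw d_5=3: τ_5=3, arrival time A_5=16
draw d_6=3: τ_6=3, arrival time A_6=19
draw d_7=0: τ_7=4, arrival time A_7=23
N_t over t=0..7: 0:0 1:0 2:0 3:1 4:1 5:1 6:2 7:2

2


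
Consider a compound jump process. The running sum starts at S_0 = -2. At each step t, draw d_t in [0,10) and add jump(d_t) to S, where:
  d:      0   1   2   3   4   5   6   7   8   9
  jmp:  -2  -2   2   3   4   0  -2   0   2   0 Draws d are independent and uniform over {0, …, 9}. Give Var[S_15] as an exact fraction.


255/4

Outcome values over d=0..9: [-2, -2, 2, 3, 4, 0, -2, 0, 2, 0]
Σy = 5, Σy² = 45, M = 10
μ = 5/10 = 1/2,  σ² = 45/10 − (1/2)² = 17/4
Independent increments: Var[S_15] = 15·σ² = 15·(17/4) = 255/4


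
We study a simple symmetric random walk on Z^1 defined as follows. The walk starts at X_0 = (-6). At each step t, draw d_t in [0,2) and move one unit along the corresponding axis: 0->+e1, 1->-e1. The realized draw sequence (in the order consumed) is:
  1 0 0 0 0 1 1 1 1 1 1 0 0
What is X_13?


(-7)

t=0: X=(-6), d=1 → -e1, X_1=(-7)
t=1: X=(-7), d=0 → +e1, X_2=(-6)
t=2: X=(-6), d=0 → +e1, X_3=(-5)
t=3: X=(-5), d=0 → +e1, X_4=(-4)
t=4: X=(-4), d=0 → +e1, X_5=(-3)
t=5: X=(-3), d=1 → -e1, X_6=(-4)
t=6: X=(-4), d=1 → -e1, X_7=(-5)
t=7: X=(-5), d=1 → -e1, X_8=(-6)
t=8: X=(-6), d=1 → -e1, X_9=(-7)
t=9: X=(-7), d=1 → -e1, X_10=(-8)
t=10: X=(-8), d=1 → -e1, X_11=(-9)
t=11: X=(-9), d=0 → +e1, X_12=(-8)
t=12: X=(-8), d=0 → +e1, X_13=(-7)


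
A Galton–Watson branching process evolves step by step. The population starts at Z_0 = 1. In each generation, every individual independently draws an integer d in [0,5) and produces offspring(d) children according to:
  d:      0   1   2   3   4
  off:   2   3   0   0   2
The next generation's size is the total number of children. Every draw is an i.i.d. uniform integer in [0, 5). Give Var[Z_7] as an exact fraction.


Outcome values over d=0..4: [2, 3, 0, 0, 2]
Σy = 7, Σy² = 17, M = 5
μ = 7/5 = 7/5,  σ² = 17/5 − (7/5)² = 36/25
V_0 = 0, E_0 = 1
V_1 = 36/25·E_0 + (7/5)²·V_0 = 36/25;  E_1 = 7/5
V_2 = 36/25·E_1 + (7/5)²·V_1 = 3024/625;  E_2 = 49/25
V_3 = 36/25·E_2 + (7/5)²·V_2 = 192276/15625;  E_3 = 343/125
V_4 = 36/25·E_3 + (7/5)²·V_3 = 10965024/390625;  E_4 = 2401/625
V_5 = 36/25·E_4 + (7/5)²·V_4 = 591308676/9765625;  E_5 = 16807/3125
V_6 = 36/25·E_5 + (7/5)²·V_5 = 30864912624/244140625;  E_6 = 117649/15625
V_7 = 36/25·E_6 + (7/5)²·V_6 = 1578558281076/6103515625;  E_7 = 823543/78125

1578558281076/6103515625


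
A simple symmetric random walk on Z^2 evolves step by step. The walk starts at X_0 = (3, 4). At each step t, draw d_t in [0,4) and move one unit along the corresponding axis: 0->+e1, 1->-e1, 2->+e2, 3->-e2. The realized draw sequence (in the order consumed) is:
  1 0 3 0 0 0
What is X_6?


(6, 3)

t=0: X=(3, 4), d=1 → -e1, X_1=(2, 4)
t=1: X=(2, 4), d=0 → +e1, X_2=(3, 4)
t=2: X=(3, 4), d=3 → -e2, X_3=(3, 3)
t=3: X=(3, 3), d=0 → +e1, X_4=(4, 3)
t=4: X=(4, 3), d=0 → +e1, X_5=(5, 3)
t=5: X=(5, 3), d=0 → +e1, X_6=(6, 3)


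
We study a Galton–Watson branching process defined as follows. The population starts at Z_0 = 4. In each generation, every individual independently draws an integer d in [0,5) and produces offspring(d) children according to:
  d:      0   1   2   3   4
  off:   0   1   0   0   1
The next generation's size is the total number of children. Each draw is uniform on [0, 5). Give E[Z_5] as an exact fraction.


128/3125

Outcome values over d=0..4: [0, 1, 0, 0, 1]
Σy = 2, Σy² = 2, M = 5
μ = 2/5 = 2/5,  σ² = 2/5 − (2/5)² = 6/25
E[Z_0] = 4
E[Z_1] = 2/5·E[Z_0] = 8/5
E[Z_2] = 2/5·E[Z_1] = 16/25
E[Z_3] = 2/5·E[Z_2] = 32/125
E[Z_4] = 2/5·E[Z_3] = 64/625
E[Z_5] = 2/5·E[Z_4] = 128/3125


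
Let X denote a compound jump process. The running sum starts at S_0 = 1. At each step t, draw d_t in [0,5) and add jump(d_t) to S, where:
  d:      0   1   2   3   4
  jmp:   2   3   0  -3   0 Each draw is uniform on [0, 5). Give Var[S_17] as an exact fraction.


Outcome values over d=0..4: [2, 3, 0, -3, 0]
Σy = 2, Σy² = 22, M = 5
μ = 2/5 = 2/5,  σ² = 22/5 − (2/5)² = 106/25
Independent increments: Var[S_17] = 17·σ² = 17·(106/25) = 1802/25

1802/25


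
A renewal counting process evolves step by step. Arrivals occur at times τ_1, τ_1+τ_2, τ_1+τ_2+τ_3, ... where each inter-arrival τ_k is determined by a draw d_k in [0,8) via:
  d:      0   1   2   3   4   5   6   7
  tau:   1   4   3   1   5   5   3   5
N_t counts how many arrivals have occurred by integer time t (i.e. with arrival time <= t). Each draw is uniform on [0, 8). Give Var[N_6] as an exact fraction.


Inter-arrival values over d=0..7: [1, 4, 3, 1, 5, 5, 3, 5]
Each d has probability 1/8, so the pmf of τ is: f(1) = 1/4, f(3) = 1/4, f(4) = 1/8, f(5) = 3/8
Let p_n(j) = P(N_n = j), with p_0 = [1]. Condition on τ_1: p_n(0) = P(τ > n), and for j >= 1, p_n(j) = Σ_{k<=n} f(k)·p_{n−k}(j−1)
p_1 = [3/4, 1/4]  (j = 0..1)
p_2 = [3/4, 3/16, 1/16]  (j = 0..2)
p_3 = [1/2, 7/16, 3/64, 1/64]  (j = 0..3)
p_4 = [3/8, 7/16, 11/64, 3/256, 1/256]  (j = 0..4)
p_5 = [0, 3/4, 3/16, 15/256, 3/1024, 1/1024]  (j = 0..5)
p_6 = [0, 1/2, 53/128, 17/256, 19/1024, 3/4096, 1/4096]  (j = 0..6)
E[N_6] = Σ j·p_6(j) = 6581/4096;  E[N_6²] = Σ j²·p_6(j) = 12607/4096
Var[N_6] = 12607/4096 − (6581/4096)² = 8328711/16777216

8328711/16777216


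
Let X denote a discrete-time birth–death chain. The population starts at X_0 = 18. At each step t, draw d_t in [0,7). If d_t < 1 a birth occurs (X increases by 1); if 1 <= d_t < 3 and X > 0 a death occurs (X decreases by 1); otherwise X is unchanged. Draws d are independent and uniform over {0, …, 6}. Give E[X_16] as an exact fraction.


X can drop by at most 1 per step and X_0 = 18 > T = 16, so X_t >= 18 − t >= 2 > 0 for every t <= 16: the floor at 0 (the 'and X > 0' condition) never binds. Hence X_16 = X_0 + Σ_{t<16} Y_t with i.i.d. increments Y_t = y(d_t) ∈ {+1, −1, 0}.
Outcome values over d=0..6: [1, -1, -1, 0, 0, 0, 0]
Σy = -1, Σy² = 3, M = 7
μ = -1/7 = -1/7,  σ² = 3/7 − (-1/7)² = 20/49
E[X_16] = 18 + 16·(-1/7) = 110/7

110/7


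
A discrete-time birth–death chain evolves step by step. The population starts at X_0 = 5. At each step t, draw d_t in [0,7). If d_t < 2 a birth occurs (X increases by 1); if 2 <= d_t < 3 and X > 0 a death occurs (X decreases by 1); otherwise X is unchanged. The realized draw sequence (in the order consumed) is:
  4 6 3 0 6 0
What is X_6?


t=0: X=5, d=4 → hold, X_1=5
t=1: X=5, d=6 → hold, X_2=5
t=2: X=5, d=3 → hold, X_3=5
t=3: X=5, d=0 → birth, X_4=6
t=4: X=6, d=6 → hold, X_5=6
t=5: X=6, d=0 → birth, X_6=7

7


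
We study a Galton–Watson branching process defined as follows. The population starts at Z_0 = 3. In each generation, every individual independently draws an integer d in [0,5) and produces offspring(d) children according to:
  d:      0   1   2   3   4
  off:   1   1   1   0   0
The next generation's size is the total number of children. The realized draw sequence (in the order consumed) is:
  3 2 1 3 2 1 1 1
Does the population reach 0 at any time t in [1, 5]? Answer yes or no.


gen 0: Z_0=3, draws=[3, 2, 1], offspring=[0, 1, 1], Z_1=2
gen 1: Z_1=2, draws=[3, 2], offspring=[0, 1], Z_2=1
gen 2: Z_2=1, draws=[1], offspring=[1], Z_3=1
gen 3: Z_3=1, draws=[1], offspring=[1], Z_4=1
gen 4: Z_4=1, draws=[1], offspring=[1], Z_5=1

no


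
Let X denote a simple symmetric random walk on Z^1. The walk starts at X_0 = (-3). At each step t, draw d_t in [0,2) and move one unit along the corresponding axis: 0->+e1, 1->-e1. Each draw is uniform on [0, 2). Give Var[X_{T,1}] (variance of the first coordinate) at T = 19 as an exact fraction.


Outcome values over d=0..1: [1, -1]
Σy = 0, Σy² = 2, M = 2
μ = 0/2 = 0,  σ² = 2/2 − (0)² = 1
Independent increments: Var[X_19] = 19·σ² = 19·(1) = 19

19


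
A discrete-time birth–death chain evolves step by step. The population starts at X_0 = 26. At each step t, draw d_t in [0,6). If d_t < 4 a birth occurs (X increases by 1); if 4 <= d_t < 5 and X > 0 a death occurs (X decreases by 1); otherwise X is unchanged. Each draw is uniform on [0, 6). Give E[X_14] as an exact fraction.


X can drop by at most 1 per step and X_0 = 26 > T = 14, so X_t >= 26 − t >= 12 > 0 for every t <= 14: the floor at 0 (the 'and X > 0' condition) never binds. Hence X_14 = X_0 + Σ_{t<14} Y_t with i.i.d. increments Y_t = y(d_t) ∈ {+1, −1, 0}.
Outcome values over d=0..5: [1, 1, 1, 1, -1, 0]
Σy = 3, Σy² = 5, M = 6
μ = 3/6 = 1/2,  σ² = 5/6 − (1/2)² = 7/12
E[X_14] = 26 + 14·(1/2) = 33

33


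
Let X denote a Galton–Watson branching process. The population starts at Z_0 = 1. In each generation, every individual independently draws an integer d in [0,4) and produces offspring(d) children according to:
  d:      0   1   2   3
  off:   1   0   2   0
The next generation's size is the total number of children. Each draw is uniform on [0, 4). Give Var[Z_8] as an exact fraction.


1418761575/4294967296

Outcome values over d=0..3: [1, 0, 2, 0]
Σy = 3, Σy² = 5, M = 4
μ = 3/4 = 3/4,  σ² = 5/4 − (3/4)² = 11/16
V_0 = 0, E_0 = 1
V_1 = 11/16·E_0 + (3/4)²·V_0 = 11/16;  E_1 = 3/4
V_2 = 11/16·E_1 + (3/4)²·V_1 = 231/256;  E_2 = 9/16
V_3 = 11/16·E_2 + (3/4)²·V_2 = 3663/4096;  E_3 = 27/64
V_4 = 11/16·E_3 + (3/4)²·V_3 = 51975/65536;  E_4 = 81/256
V_5 = 11/16·E_4 + (3/4)²·V_4 = 695871/1048576;  E_5 = 243/1024
V_6 = 11/16·E_5 + (3/4)²·V_5 = 8999991/16777216;  E_6 = 729/4096
V_7 = 11/16·E_6 + (3/4)²·V_6 = 113845743/268435456;  E_7 = 2187/16384
V_8 = 11/16·E_7 + (3/4)²·V_7 = 1418761575/4294967296;  E_8 = 6561/65536


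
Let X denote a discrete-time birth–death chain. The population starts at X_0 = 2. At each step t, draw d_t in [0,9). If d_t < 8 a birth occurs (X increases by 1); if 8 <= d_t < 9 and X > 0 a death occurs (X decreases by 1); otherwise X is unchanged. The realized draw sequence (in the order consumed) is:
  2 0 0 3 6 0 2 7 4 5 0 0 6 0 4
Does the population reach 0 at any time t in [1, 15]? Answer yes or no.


t=0: X=2, d=2 → birth, X_1=3
t=1: X=3, d=0 → birth, X_2=4
t=2: X=4, d=0 → birth, X_3=5
t=3: X=5, d=3 → birth, X_4=6
t=4: X=6, d=6 → birth, X_5=7
t=5: X=7, d=0 → birth, X_6=8
t=6: X=8, d=2 → birth, X_7=9
t=7: X=9, d=7 → birth, X_8=10
t=8: X=10, d=4 → birth, X_9=11
t=9: X=11, d=5 → birth, X_10=12
t=10: X=12, d=0 → birth, X_11=13
t=11: X=13, d=0 → birth, X_12=14
t=12: X=14, d=6 → birth, X_13=15
t=13: X=15, d=0 → birth, X_14=16
t=14: X=16, d=4 → birth, X_15=17

no


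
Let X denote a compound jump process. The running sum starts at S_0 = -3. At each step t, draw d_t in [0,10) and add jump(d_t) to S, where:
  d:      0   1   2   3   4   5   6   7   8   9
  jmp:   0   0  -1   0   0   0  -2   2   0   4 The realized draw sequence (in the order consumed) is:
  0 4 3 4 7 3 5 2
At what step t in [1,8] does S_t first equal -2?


8

t=0: S=-3, d=0, jump=0, S_1=-3
t=1: S=-3, d=4, jump=0, S_2=-3
t=2: S=-3, d=3, jump=0, S_3=-3
t=3: S=-3, d=4, jump=0, S_4=-3
t=4: S=-3, d=7, jump=2, S_5=-1
t=5: S=-1, d=3, jump=0, S_6=-1
t=6: S=-1, d=5, jump=0, S_7=-1
t=7: S=-1, d=2, jump=-1, S_8=-2


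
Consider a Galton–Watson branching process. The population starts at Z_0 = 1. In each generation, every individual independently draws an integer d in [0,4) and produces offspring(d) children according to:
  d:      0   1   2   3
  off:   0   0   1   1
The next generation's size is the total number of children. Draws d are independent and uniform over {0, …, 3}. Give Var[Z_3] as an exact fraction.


Outcome values over d=0..3: [0, 0, 1, 1]
Σy = 2, Σy² = 2, M = 4
μ = 2/4 = 1/2,  σ² = 2/4 − (1/2)² = 1/4
V_0 = 0, E_0 = 1
V_1 = 1/4·E_0 + (1/2)²·V_0 = 1/4;  E_1 = 1/2
V_2 = 1/4·E_1 + (1/2)²·V_1 = 3/16;  E_2 = 1/4
V_3 = 1/4·E_2 + (1/2)²·V_2 = 7/64;  E_3 = 1/8

7/64


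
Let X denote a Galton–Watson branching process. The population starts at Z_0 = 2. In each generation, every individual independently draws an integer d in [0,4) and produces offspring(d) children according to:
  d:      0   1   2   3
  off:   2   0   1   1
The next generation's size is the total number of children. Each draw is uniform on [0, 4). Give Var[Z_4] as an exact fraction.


4

Outcome values over d=0..3: [2, 0, 1, 1]
Σy = 4, Σy² = 6, M = 4
μ = 4/4 = 1,  σ² = 6/4 − (1)² = 1/2
V_0 = 0, E_0 = 2
V_1 = 1/2·E_0 + (1)²·V_0 = 1;  E_1 = 2
V_2 = 1/2·E_1 + (1)²·V_1 = 2;  E_2 = 2
V_3 = 1/2·E_2 + (1)²·V_2 = 3;  E_3 = 2
V_4 = 1/2·E_3 + (1)²·V_3 = 4;  E_4 = 2


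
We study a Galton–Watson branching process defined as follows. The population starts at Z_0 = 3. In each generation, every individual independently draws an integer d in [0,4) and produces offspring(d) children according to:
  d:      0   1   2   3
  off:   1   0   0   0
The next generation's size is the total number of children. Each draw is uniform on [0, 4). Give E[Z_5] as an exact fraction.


Outcome values over d=0..3: [1, 0, 0, 0]
Σy = 1, Σy² = 1, M = 4
μ = 1/4 = 1/4,  σ² = 1/4 − (1/4)² = 3/16
E[Z_0] = 3
E[Z_1] = 1/4·E[Z_0] = 3/4
E[Z_2] = 1/4·E[Z_1] = 3/16
E[Z_3] = 1/4·E[Z_2] = 3/64
E[Z_4] = 1/4·E[Z_3] = 3/256
E[Z_5] = 1/4·E[Z_4] = 3/1024

3/1024


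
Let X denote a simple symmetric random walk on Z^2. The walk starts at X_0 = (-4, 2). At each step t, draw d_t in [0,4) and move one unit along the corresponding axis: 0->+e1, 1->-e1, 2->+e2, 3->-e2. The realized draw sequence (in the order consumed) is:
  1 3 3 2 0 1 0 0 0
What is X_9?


(-2, 1)

t=0: X=(-4, 2), d=1 → -e1, X_1=(-5, 2)
t=1: X=(-5, 2), d=3 → -e2, X_2=(-5, 1)
t=2: X=(-5, 1), d=3 → -e2, X_3=(-5, 0)
t=3: X=(-5, 0), d=2 → +e2, X_4=(-5, 1)
t=4: X=(-5, 1), d=0 → +e1, X_5=(-4, 1)
t=5: X=(-4, 1), d=1 → -e1, X_6=(-5, 1)
t=6: X=(-5, 1), d=0 → +e1, X_7=(-4, 1)
t=7: X=(-4, 1), d=0 → +e1, X_8=(-3, 1)
t=8: X=(-3, 1), d=0 → +e1, X_9=(-2, 1)


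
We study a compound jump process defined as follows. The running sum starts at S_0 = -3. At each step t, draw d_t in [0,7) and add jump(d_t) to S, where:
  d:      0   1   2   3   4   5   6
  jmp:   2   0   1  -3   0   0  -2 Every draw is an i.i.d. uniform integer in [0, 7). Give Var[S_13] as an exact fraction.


1586/49

Outcome values over d=0..6: [2, 0, 1, -3, 0, 0, -2]
Σy = -2, Σy² = 18, M = 7
μ = -2/7 = -2/7,  σ² = 18/7 − (-2/7)² = 122/49
Independent increments: Var[S_13] = 13·σ² = 13·(122/49) = 1586/49


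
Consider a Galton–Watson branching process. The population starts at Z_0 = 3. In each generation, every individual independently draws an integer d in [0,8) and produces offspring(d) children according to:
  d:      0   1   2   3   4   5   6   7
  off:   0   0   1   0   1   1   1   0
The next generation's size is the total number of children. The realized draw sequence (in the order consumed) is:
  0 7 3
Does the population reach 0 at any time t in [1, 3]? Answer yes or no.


gen 0: Z_0=3, draws=[0, 7, 3], offspring=[0, 0, 0], Z_1=0
gen 1: Z_1=0, draws=[], offspring=[], Z_2=0
gen 2: Z_2=0, draws=[], offspring=[], Z_3=0

yes


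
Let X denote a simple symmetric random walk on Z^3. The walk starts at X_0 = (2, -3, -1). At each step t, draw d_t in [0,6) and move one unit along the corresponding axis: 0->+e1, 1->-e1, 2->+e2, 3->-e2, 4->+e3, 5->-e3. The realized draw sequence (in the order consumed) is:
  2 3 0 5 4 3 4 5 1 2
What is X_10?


(2, -3, -1)

t=0: X=(2, -3, -1), d=2 → +e2, X_1=(2, -2, -1)
t=1: X=(2, -2, -1), d=3 → -e2, X_2=(2, -3, -1)
t=2: X=(2, -3, -1), d=0 → +e1, X_3=(3, -3, -1)
t=3: X=(3, -3, -1), d=5 → -e3, X_4=(3, -3, -2)
t=4: X=(3, -3, -2), d=4 → +e3, X_5=(3, -3, -1)
t=5: X=(3, -3, -1), d=3 → -e2, X_6=(3, -4, -1)
t=6: X=(3, -4, -1), d=4 → +e3, X_7=(3, -4, 0)
t=7: X=(3, -4, 0), d=5 → -e3, X_8=(3, -4, -1)
t=8: X=(3, -4, -1), d=1 → -e1, X_9=(2, -4, -1)
t=9: X=(2, -4, -1), d=2 → +e2, X_10=(2, -3, -1)


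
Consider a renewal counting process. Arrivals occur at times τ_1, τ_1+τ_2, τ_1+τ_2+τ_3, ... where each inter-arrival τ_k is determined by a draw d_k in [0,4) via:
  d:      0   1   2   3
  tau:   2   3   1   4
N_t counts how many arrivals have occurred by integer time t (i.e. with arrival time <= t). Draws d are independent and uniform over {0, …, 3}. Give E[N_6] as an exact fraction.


8969/4096

Inter-arrival values over d=0..3: [2, 3, 1, 4]
Each d has probability 1/4, so the pmf of τ is: f(1) = 1/4, f(2) = 1/4, f(3) = 1/4, f(4) = 1/4
Renewal equation for m(n) = E[N_n]: condition on τ_1 = k (if k <= n, one arrival plus a fresh copy on the remaining n−k steps): m(n) = F(n) + Σ_{k<=n} f(k)·m(n−k), where F(n) = P(τ <= n) and m(0) = 0
m(1) = F(1) = 1/4
m(2) = F(2) + f(1)·m(1) = 1/2 + 1/4·1/4 = 9/16
m(3) = F(3) + f(1)·m(2) + f(2)·m(1) = 3/4 + 1/4·9/16 + 1/4·1/4 = 61/64
m(4) = F(4) + f(1)·m(3) + f(2)·m(2) + f(3)·m(1) = 1 + 1/4·61/64 + 1/4·9/16 + 1/4·1/4 = 369/256
m(5) = F(5) + f(1)·m(4) + f(2)·m(3) + f(3)·m(2) + f(4)·m(1) = 1 + 1/4·369/256 + 1/4·61/64 + 1/4·9/16 + 1/4·1/4 = 1845/1024
m(6) = F(6) + f(1)·m(5) + f(2)·m(4) + f(3)·m(3) + f(4)·m(2) = 1 + 1/4·1845/1024 + 1/4·369/256 + 1/4·61/64 + 1/4·9/16 = 8969/4096
E[N_6] = m(6) = 8969/4096


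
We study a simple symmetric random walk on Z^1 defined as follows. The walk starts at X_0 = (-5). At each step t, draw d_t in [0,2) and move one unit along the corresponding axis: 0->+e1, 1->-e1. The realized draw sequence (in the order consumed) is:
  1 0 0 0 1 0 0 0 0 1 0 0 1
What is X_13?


(0)

t=0: X=(-5), d=1 → -e1, X_1=(-6)
t=1: X=(-6), d=0 → +e1, X_2=(-5)
t=2: X=(-5), d=0 → +e1, X_3=(-4)
t=3: X=(-4), d=0 → +e1, X_4=(-3)
t=4: X=(-3), d=1 → -e1, X_5=(-4)
t=5: X=(-4), d=0 → +e1, X_6=(-3)
t=6: X=(-3), d=0 → +e1, X_7=(-2)
t=7: X=(-2), d=0 → +e1, X_8=(-1)
t=8: X=(-1), d=0 → +e1, X_9=(0)
t=9: X=(0), d=1 → -e1, X_10=(-1)
t=10: X=(-1), d=0 → +e1, X_11=(0)
t=11: X=(0), d=0 → +e1, X_12=(1)
t=12: X=(1), d=1 → -e1, X_13=(0)


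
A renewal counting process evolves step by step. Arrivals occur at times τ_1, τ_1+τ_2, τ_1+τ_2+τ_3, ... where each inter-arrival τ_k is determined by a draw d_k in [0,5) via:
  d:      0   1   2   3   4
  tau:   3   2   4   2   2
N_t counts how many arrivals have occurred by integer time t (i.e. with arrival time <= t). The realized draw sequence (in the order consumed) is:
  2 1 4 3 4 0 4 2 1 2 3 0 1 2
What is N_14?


draw d_1=2: τ_1=4, arrival time A_1=4
draw d_2=1: τ_2=2, arrival time A_2=6
draw d_3=4: τ_3=2, arrival time A_3=8
draw d_4=3: τ_4=2, arrival time A_4=10
draw d_5=4: τ_5=2, arrival time A_5=12
draw d_6=0: τ_6=3, arrival time A_6=15
draw d_7=4: τ_7=2, arrival time A_7=17
draw d_8=2: τ_8=4, arrival time A_8=21
draw d_9=1: τ_9=2, arrival time A_9=23
draw d_10=2: τ_10=4, arrival time A_10=27
draw d_11=3: τ_11=2, arrival time A_11=29
draw d_12=0: τ_12=3, arrival time A_12=32
draw d_13=1: τ_13=2, arrival time A_13=34
draw d_14=2: τ_14=4, arrival time A_14=38
N_t over t=0..14: 0:0 1:0 2:0 3:0 4:1 5:1 6:2 7:2 8:3 9:3 10:4 11:4 12:5 13:5 14:5

5


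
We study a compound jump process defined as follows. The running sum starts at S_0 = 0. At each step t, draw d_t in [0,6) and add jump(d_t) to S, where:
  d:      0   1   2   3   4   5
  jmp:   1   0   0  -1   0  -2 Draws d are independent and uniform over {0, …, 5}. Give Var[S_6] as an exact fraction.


Outcome values over d=0..5: [1, 0, 0, -1, 0, -2]
Σy = -2, Σy² = 6, M = 6
μ = -2/6 = -1/3,  σ² = 6/6 − (-1/3)² = 8/9
Independent increments: Var[S_6] = 6·σ² = 6·(8/9) = 16/3

16/3
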